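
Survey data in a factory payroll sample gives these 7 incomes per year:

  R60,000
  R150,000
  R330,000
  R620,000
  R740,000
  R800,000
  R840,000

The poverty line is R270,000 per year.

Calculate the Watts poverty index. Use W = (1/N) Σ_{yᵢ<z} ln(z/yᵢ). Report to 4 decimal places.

0.2988

Below z: R60,000, R150,000 (q = 2 of N = 7).
Log shortfalls: ln(270000/60000) = 1.5041; ln(270000/150000) = 0.5878.
W = 2.091864 / 7 = 0.2988.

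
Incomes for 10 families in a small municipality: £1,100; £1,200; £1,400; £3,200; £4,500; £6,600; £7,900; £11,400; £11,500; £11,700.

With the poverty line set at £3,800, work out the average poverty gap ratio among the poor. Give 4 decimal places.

Poor units: £1,100, £1,200, £1,400, £3,200 (q = 4 of N = 10).
Shortfall ratios (z−y)/z: 0.7105, 0.6842, 0.6316, 0.1579; sum = 2.184211.
I averages over the q = 4 poor units only: 2.184211 / 4 = 0.5461.

0.5461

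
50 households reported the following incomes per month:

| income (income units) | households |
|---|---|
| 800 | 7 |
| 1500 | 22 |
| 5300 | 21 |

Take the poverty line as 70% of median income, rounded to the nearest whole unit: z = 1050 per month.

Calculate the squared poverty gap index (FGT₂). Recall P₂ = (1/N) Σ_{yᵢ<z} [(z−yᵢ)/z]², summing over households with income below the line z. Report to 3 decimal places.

Below the line: 7×800 (q = 7 of N = 50).
Shortfall ratios: (1050−800)/1050 = 0.2381 (×7).
Squared: 0.0567 (×7).
Sum = 0.396825; P₂ = 0.396825 / 50 = 0.008.

0.008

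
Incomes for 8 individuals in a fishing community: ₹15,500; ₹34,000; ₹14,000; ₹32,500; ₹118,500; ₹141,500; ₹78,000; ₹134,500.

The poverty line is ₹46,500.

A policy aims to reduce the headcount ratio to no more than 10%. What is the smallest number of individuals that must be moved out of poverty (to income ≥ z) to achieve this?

Currently q = 4 of N = 8 are below the line (H = 0.500).
A headcount ratio of at most 10% allows at most ⌊0.10 × 8⌋ = 0 poor individuals.
So at least 4 − 0 = 4 must be lifted.

4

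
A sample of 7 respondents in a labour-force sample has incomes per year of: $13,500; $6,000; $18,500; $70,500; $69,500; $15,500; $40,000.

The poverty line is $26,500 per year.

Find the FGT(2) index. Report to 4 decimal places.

Incomes under z: $6,000, $13,500, $15,500, $18,500 (q = 4 of N = 7).
Relative gaps: (26500−6000)/26500 = 0.7736; (26500−13500)/26500 = 0.4906; (26500−15500)/26500 = 0.4151; (26500−18500)/26500 = 0.3019.
Squared: 0.5984; 0.2407; 0.1723; 0.0911.
Sum = 1.102528; P₂ = 1.102528 / 7 = 0.1575.

0.1575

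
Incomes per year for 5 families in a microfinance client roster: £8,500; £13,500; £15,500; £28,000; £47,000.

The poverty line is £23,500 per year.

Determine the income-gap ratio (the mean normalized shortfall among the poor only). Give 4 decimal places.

Below the line: £8,500, £13,500, £15,500 (q = 3 of N = 5).
Shortfall ratios (z−y)/z: 0.6383, 0.4255, 0.3404; sum = 1.404255.
The income-gap ratio divides by q (the poor only): 1.404255 / 3 = 0.4681.

0.4681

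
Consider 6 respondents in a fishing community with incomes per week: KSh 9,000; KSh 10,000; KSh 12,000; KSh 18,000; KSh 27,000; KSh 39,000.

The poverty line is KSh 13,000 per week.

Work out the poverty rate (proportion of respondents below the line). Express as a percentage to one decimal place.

50.0%

3 of the 6 respondents have income below KSh 13,000.
H = 3/6 = 50.0%.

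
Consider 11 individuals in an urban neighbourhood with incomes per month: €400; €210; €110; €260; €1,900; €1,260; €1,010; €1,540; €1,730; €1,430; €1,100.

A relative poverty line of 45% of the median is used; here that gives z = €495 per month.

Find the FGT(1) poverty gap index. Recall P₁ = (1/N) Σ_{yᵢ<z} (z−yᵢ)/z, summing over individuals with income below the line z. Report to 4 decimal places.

Below the line: €110, €210, €260, €400 (q = 4 of N = 11).
Shortfall ratios: (495−110)/495 = 0.7778; (495−210)/495 = 0.5758; (495−260)/495 = 0.4747; (495−400)/495 = 0.1919.
Sum of shortfalls = 2.020202; P₁ averages over all N: 2.020202 / 11 = 0.1837.

0.1837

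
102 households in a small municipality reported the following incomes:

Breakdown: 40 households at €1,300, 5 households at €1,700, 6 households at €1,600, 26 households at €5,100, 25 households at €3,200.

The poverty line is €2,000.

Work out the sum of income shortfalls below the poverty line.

€31,900

Incomes under z: 40×€1,300, 6×€1,600, 5×€1,700 (q = 51 of N = 102).
Individual gaps: 40×(2000−1300) = 28000; 6×(2000−1600) = 2400; 5×(2000−1700) = 1500.
Aggregate gap = €31,900.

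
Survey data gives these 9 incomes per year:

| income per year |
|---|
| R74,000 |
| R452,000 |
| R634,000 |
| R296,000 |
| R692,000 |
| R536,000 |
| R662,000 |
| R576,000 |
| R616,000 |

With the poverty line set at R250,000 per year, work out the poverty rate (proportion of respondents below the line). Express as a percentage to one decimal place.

1 of the 9 respondents have income below R250,000.
H = 1/9 = 11.1%.

11.1%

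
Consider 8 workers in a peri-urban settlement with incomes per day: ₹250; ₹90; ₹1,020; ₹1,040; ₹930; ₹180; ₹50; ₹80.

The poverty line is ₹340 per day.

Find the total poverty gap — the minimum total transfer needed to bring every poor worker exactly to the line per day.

Below z: ₹50, ₹80, ₹90, ₹180, ₹250 (q = 5 of N = 8).
Individual gaps: 340−50 = 290; 340−80 = 260; 340−90 = 250; 340−180 = 160; 340−250 = 90.
Aggregate gap = ₹1,050.

₹1,050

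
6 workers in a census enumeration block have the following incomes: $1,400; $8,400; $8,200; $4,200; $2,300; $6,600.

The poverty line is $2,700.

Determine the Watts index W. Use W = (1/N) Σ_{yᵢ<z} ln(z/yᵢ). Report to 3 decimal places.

0.136

Below z: $1,400, $2,300 (q = 2 of N = 6).
ln(z/y) terms: ln(2700/1400) = 0.6568; ln(2700/2300) = 0.1603.
W = 0.817122 / 6 = 0.136.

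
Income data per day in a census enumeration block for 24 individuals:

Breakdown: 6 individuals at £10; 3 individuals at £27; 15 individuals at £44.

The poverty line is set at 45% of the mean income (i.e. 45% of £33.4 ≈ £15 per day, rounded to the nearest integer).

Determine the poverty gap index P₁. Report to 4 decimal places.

Below the line: 6×£10 (q = 6 of N = 24).
Relative gaps: (15−10)/15 = 0.3333 (×6).
Σ = 2.000000. Dividing by the full population N = 24 gives P₁ = 0.0833.

0.0833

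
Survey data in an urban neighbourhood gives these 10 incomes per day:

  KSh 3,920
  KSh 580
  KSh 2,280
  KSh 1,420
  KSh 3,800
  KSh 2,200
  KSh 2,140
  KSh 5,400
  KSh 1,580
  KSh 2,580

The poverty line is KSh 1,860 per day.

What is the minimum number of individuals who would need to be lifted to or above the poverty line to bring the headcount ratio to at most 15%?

2

Currently q = 3 of N = 10 are below the line (H = 0.300).
A headcount ratio of at most 15% allows at most ⌊0.15 × 10⌋ = 1 poor individuals.
So at least 3 − 1 = 2 must be lifted.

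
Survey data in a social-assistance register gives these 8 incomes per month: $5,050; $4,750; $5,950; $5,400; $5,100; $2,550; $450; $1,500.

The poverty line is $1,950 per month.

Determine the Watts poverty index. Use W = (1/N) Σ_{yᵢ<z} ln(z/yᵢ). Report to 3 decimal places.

Below the line: $450, $1,500 (q = 2 of N = 8).
Log gaps: ln(1950/450) = 1.4663; ln(1950/1500) = 0.2624.
W = 1.728701 / 8 = 0.216.

0.216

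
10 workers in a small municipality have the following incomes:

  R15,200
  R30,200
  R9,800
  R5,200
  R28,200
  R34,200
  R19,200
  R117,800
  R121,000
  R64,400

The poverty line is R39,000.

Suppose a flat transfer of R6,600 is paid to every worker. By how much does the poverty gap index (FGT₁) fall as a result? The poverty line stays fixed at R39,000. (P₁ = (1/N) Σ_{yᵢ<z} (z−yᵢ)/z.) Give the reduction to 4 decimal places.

0.1138

Before: below the line — R5,200, R9,800, R15,200, R19,200, R28,200, R30,200, R34,200; poverty gap index (FGT₁) = 0.335897.
After the R6,600 transfer: below the line — R11,800, R16,400, R21,800, R25,800, R34,800, R36,800; poverty gap index (FGT₁) = 0.222051.
Reduction = 0.335897 − 0.222051 = 0.1138.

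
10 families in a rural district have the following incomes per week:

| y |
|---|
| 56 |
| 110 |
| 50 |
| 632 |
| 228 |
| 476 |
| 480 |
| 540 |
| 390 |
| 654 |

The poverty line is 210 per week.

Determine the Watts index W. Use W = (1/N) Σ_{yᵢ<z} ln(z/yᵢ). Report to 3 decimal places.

0.340

Incomes under z: 50, 56, 110 (q = 3 of N = 10).
Log shortfalls: ln(210/50) = 1.4351; ln(210/56) = 1.3218; ln(210/110) = 0.6466.
W = 3.403468 / 10 = 0.340.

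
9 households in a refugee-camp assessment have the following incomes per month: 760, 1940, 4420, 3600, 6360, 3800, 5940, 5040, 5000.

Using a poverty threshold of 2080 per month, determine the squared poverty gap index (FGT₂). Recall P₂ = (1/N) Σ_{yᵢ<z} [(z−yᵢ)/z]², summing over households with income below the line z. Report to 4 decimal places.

0.0453

Incomes under z: 760, 1940 (q = 2 of N = 9).
Gap ratios (z−y)/z: (2080−760)/2080 = 0.6346; (2080−1940)/2080 = 0.0673.
Squared: 0.4027; 0.0045.
Sum = 0.407267; P₂ = 0.407267 / 9 = 0.0453.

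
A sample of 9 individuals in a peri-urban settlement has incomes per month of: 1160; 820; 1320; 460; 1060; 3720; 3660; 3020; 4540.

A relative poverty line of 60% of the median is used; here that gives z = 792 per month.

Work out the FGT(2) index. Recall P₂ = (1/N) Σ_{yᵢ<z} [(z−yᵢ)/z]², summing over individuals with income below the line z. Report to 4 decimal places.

Poor units: 460 (q = 1 of N = 9).
Shortfall ratios: (792−460)/792 = 0.4192.
Squared: 0.1757.
Sum = 0.175722; P₂ = 0.175722 / 9 = 0.0195.

0.0195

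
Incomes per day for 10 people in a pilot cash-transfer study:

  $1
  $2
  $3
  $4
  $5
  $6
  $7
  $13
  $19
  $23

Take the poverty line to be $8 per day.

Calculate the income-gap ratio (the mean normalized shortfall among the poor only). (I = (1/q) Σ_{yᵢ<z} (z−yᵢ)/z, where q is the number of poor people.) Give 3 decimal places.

0.500

Incomes under z: $1, $2, $3, $4, $5, $6, $7 (q = 7 of N = 10).
Shortfall ratios (z−y)/z: 0.8750, 0.7500, 0.6250, 0.5000, 0.3750, 0.2500, 0.1250; sum = 3.500000.
The income-gap ratio divides by q (the poor only): 3.500000 / 7 = 0.500.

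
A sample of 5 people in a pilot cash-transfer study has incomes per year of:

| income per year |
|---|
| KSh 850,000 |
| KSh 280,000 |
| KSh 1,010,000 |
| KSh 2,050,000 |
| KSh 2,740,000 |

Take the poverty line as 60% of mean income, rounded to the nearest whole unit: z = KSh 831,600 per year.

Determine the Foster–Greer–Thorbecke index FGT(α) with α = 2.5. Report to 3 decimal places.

0.072

Below the line: KSh 280,000 (q = 1 of N = 5).
Relative gaps: (831600−280000)/831600 = 0.6633.
Raised to α = 2.5: 0.35832.
Sum = 0.358323; FGT(2.5) = 0.358323 / 5 = 0.072.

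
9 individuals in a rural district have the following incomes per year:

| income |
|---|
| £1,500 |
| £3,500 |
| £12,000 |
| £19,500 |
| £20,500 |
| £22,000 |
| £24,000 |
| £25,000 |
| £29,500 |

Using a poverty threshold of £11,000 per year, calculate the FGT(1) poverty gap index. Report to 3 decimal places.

0.172

Poor units: £1,500, £3,500 (q = 2 of N = 9).
Normalized shortfalls: (11000−1500)/11000 = 0.8636; (11000−3500)/11000 = 0.6818.
Sum of shortfalls = 1.545455; P₁ averages over all N: 1.545455 / 9 = 0.172.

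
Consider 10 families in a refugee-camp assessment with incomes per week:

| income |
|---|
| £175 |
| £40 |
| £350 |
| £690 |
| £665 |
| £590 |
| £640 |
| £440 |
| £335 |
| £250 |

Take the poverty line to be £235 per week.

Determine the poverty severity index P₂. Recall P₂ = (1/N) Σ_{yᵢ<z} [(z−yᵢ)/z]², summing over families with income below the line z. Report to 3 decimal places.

0.075

Below the line: £40, £175 (q = 2 of N = 10).
Relative gaps: (235−40)/235 = 0.8298; (235−175)/235 = 0.2553.
Squared: 0.6885; 0.0652.
Sum = 0.753735; P₂ = 0.753735 / 10 = 0.075.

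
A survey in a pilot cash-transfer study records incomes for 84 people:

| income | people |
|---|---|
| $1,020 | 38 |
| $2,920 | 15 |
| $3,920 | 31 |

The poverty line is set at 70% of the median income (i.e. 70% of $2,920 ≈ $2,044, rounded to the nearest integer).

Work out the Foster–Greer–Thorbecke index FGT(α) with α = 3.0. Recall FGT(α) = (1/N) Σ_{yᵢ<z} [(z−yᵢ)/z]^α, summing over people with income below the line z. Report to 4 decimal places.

0.0569

Poor units: 38×$1,020 (q = 38 of N = 84).
Gap ratios (z−y)/z: (2044−1020)/2044 = 0.5010 (×38).
Raised to α = 3.0: 0.12574 (×38).
Sum = 4.777941; FGT(3.0) = 4.777941 / 84 = 0.0569.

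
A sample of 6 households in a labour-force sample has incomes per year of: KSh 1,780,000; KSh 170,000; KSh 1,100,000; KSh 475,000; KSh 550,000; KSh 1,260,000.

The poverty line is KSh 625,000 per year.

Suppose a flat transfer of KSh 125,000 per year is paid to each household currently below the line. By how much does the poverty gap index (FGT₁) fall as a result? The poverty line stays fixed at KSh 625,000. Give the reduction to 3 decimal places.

Before: below the line — KSh 170,000, KSh 475,000, KSh 550,000; poverty gap index (FGT₁) = 0.18133.
After the KSh 125,000 transfer: below the line — KSh 295,000, KSh 600,000; poverty gap index (FGT₁) = 0.09467.
Reduction = 0.18133 − 0.09467 = 0.087.

0.087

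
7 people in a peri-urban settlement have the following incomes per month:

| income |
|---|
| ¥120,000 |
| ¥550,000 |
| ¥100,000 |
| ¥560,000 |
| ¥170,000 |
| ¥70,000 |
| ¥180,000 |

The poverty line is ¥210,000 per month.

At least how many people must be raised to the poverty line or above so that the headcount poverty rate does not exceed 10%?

5

5 of the 7 people are poor, so H = 5/7 = 0.714.
A headcount ratio of at most 10% allows at most ⌊0.10 × 7⌋ = 0 poor people.
So at least 5 − 0 = 5 must be lifted.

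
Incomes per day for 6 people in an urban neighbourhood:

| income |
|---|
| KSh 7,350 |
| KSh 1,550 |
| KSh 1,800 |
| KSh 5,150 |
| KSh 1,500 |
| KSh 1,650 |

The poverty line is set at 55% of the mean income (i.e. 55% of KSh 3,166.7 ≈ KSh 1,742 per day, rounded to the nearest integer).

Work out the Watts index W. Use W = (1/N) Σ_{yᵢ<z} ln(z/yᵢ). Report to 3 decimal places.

Below z: KSh 1,500, KSh 1,550, KSh 1,650 (q = 3 of N = 6).
Log shortfalls: ln(1742/1500) = 0.1496; ln(1742/1550) = 0.1168; ln(1742/1650) = 0.0543.
W = 0.320606 / 6 = 0.053.

0.053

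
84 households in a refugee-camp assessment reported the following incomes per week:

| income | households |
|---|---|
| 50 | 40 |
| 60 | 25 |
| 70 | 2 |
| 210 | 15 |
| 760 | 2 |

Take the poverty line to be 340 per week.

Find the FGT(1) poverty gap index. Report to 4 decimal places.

0.7384

Below z: 40×50, 25×60, 2×70, 15×210 (q = 82 of N = 84).
Shortfall ratios: (340−50)/340 = 0.8529 (×40); (340−60)/340 = 0.8235 (×25); (340−70)/340 = 0.7941 (×2); (340−210)/340 = 0.3824 (×15).
Σ = 62.029412. Dividing by the full population N = 84 gives P₁ = 0.7384.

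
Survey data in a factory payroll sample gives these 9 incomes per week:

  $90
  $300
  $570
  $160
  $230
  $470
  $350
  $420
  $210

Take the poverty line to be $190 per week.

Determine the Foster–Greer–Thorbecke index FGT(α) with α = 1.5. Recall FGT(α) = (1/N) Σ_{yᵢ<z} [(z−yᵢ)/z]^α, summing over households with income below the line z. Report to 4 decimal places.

0.0494

Poor units: $90, $160 (q = 2 of N = 9).
Shortfall ratios: (190−90)/190 = 0.5263; (190−160)/190 = 0.1579.
Raised to α = 1.5: 0.38183; 0.06274.
Sum = 0.444571; FGT(1.5) = 0.444571 / 9 = 0.0494.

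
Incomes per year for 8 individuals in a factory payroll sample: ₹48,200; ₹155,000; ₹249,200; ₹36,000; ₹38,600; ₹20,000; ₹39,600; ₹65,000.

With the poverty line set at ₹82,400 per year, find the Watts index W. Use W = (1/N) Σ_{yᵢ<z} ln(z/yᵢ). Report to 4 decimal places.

0.5636

Below z: ₹20,000, ₹36,000, ₹38,600, ₹39,600, ₹48,200, ₹65,000 (q = 6 of N = 8).
Log gaps: ln(82400/20000) = 1.4159; ln(82400/36000) = 0.8281; ln(82400/38600) = 0.7583; ln(82400/39600) = 0.7328; ln(82400/48200) = 0.5362; ln(82400/65000) = 0.2372.
W = 4.508434 / 8 = 0.5636.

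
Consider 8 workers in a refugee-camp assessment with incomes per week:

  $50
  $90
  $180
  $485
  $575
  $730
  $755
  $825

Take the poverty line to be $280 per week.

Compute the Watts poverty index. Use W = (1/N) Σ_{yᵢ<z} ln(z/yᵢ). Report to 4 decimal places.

Poor units: $50, $90, $180 (q = 3 of N = 8).
Log shortfalls: ln(280/50) = 1.7228; ln(280/90) = 1.1350; ln(280/180) = 0.4418.
W = 3.299579 / 8 = 0.4124.

0.4124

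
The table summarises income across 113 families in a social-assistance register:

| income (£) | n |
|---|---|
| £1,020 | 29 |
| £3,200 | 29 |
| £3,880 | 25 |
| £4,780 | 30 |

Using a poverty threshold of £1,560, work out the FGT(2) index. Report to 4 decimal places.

Below z: 29×£1,020 (q = 29 of N = 113).
Relative gaps: (1560−1020)/1560 = 0.3462 (×29).
Squared: 0.1198 (×29).
Sum = 3.474852; P₂ = 3.474852 / 113 = 0.0308.

0.0308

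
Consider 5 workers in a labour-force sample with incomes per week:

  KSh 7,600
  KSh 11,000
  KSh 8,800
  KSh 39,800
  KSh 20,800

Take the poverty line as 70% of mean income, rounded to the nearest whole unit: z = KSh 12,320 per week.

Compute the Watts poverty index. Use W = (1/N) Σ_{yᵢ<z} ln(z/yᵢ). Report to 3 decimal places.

Incomes under z: KSh 7,600, KSh 8,800, KSh 11,000 (q = 3 of N = 5).
Log gaps: ln(12320/7600) = 0.4831; ln(12320/8800) = 0.3365; ln(12320/11000) = 0.1133.
W = 0.932877 / 5 = 0.187.

0.187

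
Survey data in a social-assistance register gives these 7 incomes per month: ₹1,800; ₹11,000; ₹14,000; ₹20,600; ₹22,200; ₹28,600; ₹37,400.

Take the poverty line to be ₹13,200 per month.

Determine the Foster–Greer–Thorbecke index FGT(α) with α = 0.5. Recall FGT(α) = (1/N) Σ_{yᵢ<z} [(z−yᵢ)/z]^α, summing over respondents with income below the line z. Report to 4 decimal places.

Incomes under z: ₹1,800, ₹11,000 (q = 2 of N = 7).
Relative gaps: (13200−1800)/13200 = 0.8636; (13200−11000)/13200 = 0.1667.
Raised to α = 0.5: 0.92932; 0.40825.
Sum = 1.337569; FGT(0.5) = 1.337569 / 7 = 0.1911.

0.1911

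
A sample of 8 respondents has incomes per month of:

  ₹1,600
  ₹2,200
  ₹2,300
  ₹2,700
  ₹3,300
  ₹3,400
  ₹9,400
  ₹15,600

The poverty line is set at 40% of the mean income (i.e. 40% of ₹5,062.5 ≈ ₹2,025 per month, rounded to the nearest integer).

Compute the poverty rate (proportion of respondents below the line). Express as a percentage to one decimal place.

1 of the 8 respondents have income below ₹2,025.
H = 1/8 = 12.5%.

12.5%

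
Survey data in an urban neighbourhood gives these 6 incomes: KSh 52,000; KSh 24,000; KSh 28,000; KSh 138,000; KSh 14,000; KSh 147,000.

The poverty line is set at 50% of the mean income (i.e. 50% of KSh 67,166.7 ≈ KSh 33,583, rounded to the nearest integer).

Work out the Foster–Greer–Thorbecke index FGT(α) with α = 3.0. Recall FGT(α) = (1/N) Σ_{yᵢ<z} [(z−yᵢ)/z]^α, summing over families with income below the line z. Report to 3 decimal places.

Below the line: KSh 14,000, KSh 24,000, KSh 28,000 (q = 3 of N = 6).
Shortfall ratios: (33583−14000)/33583 = 0.5831; (33583−24000)/33583 = 0.2854; (33583−28000)/33583 = 0.1662.
Raised to α = 3.0: 0.19828; 0.02324; 0.00459.
Sum = 0.226110; FGT(3.0) = 0.226110 / 6 = 0.038.

0.038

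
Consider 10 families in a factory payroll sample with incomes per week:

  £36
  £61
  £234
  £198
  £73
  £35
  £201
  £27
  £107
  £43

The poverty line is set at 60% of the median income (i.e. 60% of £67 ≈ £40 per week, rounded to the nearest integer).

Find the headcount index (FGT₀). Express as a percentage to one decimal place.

3 of the 10 families have income below £40.
H = 3/10 = 30.0%.

30.0%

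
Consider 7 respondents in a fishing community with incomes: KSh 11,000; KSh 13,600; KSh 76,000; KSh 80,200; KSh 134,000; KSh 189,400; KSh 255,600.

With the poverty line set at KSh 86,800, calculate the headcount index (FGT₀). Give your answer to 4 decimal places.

0.5714

4 of the 7 respondents have income below KSh 86,800.
H = 4/7 = 0.5714.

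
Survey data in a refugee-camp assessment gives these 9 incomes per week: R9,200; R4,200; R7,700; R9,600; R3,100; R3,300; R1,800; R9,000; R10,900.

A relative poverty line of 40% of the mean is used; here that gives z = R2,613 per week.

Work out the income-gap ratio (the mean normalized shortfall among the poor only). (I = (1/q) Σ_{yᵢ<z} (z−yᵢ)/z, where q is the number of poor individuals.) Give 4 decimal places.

Below z: R1,800 (q = 1 of N = 9).
Relative gaps: 0.3111; sum = 0.311137.
The income-gap ratio divides by q (the poor only): 0.311137 / 1 = 0.3111.

0.3111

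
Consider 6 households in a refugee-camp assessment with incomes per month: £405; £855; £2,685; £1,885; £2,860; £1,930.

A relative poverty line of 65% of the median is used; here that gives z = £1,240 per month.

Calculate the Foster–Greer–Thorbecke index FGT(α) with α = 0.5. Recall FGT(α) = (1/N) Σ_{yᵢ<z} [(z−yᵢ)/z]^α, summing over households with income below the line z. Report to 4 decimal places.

0.2296

Incomes under z: £405, £855 (q = 2 of N = 6).
Normalized shortfalls: (1240−405)/1240 = 0.6734; (1240−855)/1240 = 0.3105.
Raised to α = 0.5: 0.82060; 0.55721.
Sum = 1.377812; FGT(0.5) = 1.377812 / 6 = 0.2296.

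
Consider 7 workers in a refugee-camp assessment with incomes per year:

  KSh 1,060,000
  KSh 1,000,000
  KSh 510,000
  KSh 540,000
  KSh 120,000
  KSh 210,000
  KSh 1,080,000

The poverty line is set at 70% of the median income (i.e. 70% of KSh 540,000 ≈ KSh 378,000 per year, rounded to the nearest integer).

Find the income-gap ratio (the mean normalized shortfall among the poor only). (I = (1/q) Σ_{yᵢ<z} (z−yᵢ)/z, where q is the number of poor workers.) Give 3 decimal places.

0.563

Incomes under z: KSh 120,000, KSh 210,000 (q = 2 of N = 7).
Shortfall ratios (z−y)/z: 0.6825, 0.4444; sum = 1.126984.
I averages over the q = 2 poor units only: 1.126984 / 2 = 0.563.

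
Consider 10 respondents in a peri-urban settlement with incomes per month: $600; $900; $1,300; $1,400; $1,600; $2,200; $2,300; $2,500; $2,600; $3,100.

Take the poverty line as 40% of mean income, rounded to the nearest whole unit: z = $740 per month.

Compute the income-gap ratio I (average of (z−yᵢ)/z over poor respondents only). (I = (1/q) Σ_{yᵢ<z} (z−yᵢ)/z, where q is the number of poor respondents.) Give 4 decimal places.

Poor units: $600 (q = 1 of N = 10).
Shortfall ratios (z−y)/z: 0.1892; sum = 0.189189.
The income-gap ratio divides by q (the poor only): 0.189189 / 1 = 0.1892.

0.1892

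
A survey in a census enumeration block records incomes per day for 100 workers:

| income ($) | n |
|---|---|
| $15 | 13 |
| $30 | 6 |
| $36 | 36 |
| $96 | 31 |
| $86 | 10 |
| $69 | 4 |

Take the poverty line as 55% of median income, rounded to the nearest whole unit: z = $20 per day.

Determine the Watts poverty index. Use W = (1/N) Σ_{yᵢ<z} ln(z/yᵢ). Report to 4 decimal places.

Poor units: 13×$15 (q = 13 of N = 100).
ln(z/y) terms: ln(20/15) = 0.2877 (×13).
W = 3.739867 / 100 = 0.0374.

0.0374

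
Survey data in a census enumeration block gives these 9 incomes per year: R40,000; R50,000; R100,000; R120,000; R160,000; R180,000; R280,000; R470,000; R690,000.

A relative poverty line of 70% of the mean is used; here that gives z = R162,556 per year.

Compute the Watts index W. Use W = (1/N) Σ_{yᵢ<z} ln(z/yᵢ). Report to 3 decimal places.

0.376

Poor units: R40,000, R50,000, R100,000, R120,000, R160,000 (q = 5 of N = 9).
ln(z/y) terms: ln(162556/40000) = 1.4021; ln(162556/50000) = 1.1790; ln(162556/100000) = 0.4859; ln(162556/120000) = 0.3035; ln(162556/160000) = 0.0158.
W = 3.386375 / 9 = 0.376.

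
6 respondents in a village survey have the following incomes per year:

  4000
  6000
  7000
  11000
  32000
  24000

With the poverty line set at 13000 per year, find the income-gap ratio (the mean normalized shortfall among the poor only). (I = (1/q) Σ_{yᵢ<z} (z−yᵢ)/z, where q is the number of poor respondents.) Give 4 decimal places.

Poor units: 4000, 6000, 7000, 11000 (q = 4 of N = 6).
Shortfall ratios (z−y)/z: 0.6923, 0.5385, 0.4615, 0.1538; sum = 1.846154.
I averages over the q = 4 poor units only: 1.846154 / 4 = 0.4615.

0.4615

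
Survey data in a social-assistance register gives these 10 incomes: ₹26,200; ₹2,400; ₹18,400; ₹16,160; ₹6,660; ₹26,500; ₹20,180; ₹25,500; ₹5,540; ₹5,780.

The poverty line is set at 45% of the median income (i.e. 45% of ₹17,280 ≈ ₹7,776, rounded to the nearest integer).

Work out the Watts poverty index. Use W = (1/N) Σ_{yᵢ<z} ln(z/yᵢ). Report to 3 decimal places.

Poor units: ₹2,400, ₹5,540, ₹5,780, ₹6,660 (q = 4 of N = 10).
Log gaps: ln(7776/2400) = 1.1756; ln(7776/5540) = 0.3390; ln(7776/5780) = 0.2966; ln(7776/6660) = 0.1549.
W = 1.966182 / 10 = 0.197.

0.197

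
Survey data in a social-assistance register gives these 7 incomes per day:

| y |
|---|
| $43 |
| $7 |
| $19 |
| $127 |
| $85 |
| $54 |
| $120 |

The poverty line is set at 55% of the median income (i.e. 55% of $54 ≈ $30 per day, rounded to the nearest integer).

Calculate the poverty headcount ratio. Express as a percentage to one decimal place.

2 of the 7 families have income below $30.
H = 2/7 = 28.6%.

28.6%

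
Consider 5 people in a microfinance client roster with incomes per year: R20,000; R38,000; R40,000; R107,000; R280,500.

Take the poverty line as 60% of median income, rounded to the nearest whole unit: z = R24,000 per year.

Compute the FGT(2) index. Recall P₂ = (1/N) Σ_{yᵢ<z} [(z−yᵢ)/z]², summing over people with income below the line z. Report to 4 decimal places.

0.0056

Below the line: R20,000 (q = 1 of N = 5).
Normalized shortfalls: (24000−20000)/24000 = 0.1667.
Squared: 0.0278.
Sum = 0.027778; P₂ = 0.027778 / 5 = 0.0056.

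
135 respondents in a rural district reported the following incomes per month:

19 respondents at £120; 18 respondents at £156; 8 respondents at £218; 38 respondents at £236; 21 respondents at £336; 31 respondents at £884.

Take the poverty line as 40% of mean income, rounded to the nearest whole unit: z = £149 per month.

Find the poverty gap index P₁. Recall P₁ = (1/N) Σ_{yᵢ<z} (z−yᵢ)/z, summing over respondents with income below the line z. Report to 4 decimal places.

Below z: 19×£120 (q = 19 of N = 135).
Gap ratios (z−y)/z: (149−120)/149 = 0.1946 (×19).
Σ = 3.697987. Dividing by the full population N = 135 gives P₁ = 0.0274.

0.0274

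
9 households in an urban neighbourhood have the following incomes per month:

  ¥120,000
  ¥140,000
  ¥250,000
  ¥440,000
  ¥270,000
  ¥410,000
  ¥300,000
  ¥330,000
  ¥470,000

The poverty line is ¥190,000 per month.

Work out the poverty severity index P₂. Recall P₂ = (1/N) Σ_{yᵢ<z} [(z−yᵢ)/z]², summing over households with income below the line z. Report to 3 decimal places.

0.023

Below z: ¥120,000, ¥140,000 (q = 2 of N = 9).
Gap ratios (z−y)/z: (190000−120000)/190000 = 0.3684; (190000−140000)/190000 = 0.2632.
Squared: 0.1357; 0.0693.
Sum = 0.204986; P₂ = 0.204986 / 9 = 0.023.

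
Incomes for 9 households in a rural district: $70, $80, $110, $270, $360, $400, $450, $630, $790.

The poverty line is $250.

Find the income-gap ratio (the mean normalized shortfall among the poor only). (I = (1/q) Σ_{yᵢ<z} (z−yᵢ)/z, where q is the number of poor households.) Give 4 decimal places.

0.6533

Poor units: $70, $80, $110 (q = 3 of N = 9).
Shortfall ratios (z−y)/z: 0.7200, 0.6800, 0.5600; sum = 1.960000.
The income-gap ratio divides by q (the poor only): 1.960000 / 3 = 0.6533.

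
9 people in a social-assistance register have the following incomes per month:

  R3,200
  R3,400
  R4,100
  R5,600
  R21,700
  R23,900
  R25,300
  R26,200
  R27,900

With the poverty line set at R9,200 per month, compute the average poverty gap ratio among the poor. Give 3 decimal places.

0.557

Incomes under z: R3,200, R3,400, R4,100, R5,600 (q = 4 of N = 9).
Relative gaps: 0.6522, 0.6304, 0.5543, 0.3913; sum = 2.228261.
The income-gap ratio divides by q (the poor only): 2.228261 / 4 = 0.557.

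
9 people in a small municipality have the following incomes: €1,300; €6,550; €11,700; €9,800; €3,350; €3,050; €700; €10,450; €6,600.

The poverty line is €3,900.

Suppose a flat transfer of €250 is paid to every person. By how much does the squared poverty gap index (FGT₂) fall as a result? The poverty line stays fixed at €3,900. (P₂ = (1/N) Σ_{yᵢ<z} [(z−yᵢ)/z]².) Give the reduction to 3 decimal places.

0.024

Before: below the line — €700, €1,300, €3,050, €3,350; squared poverty gap index (FGT₂) = 0.13168.
After the €250 transfer: below the line — €950, €1,550, €3,300, €3,600; squared poverty gap index (FGT₂) = 0.10720.
Reduction = 0.13168 − 0.10720 = 0.024.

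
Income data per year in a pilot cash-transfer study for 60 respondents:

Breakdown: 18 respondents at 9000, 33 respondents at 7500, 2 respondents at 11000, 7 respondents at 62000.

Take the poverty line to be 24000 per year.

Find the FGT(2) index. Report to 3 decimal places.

0.387

Poor units: 33×7500, 18×9000, 2×11000 (q = 53 of N = 60).
Relative gaps: (24000−7500)/24000 = 0.6875 (×33); (24000−9000)/24000 = 0.6250 (×18); (24000−11000)/24000 = 0.5417 (×2).
Squared: 0.4727 (×33); 0.3906 (×18); 0.2934 (×2).
Sum = 23.215712; P₂ = 23.215712 / 60 = 0.387.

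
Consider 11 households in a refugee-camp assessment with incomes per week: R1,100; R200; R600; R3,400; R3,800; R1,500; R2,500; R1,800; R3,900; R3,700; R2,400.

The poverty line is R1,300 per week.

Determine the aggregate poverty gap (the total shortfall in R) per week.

Below z: R200, R600, R1,100 (q = 3 of N = 11).
Individual gaps: 1300−200 = 1100; 1300−600 = 700; 1300−1100 = 200.
Aggregate gap = R2,000.

R2,000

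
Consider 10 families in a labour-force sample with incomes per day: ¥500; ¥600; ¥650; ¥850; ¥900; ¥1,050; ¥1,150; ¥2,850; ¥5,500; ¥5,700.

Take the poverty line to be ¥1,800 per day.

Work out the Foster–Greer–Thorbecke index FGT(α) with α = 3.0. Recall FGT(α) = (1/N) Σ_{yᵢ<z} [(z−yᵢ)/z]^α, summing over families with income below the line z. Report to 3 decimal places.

Incomes under z: ¥500, ¥600, ¥650, ¥850, ¥900, ¥1,050, ¥1,150 (q = 7 of N = 10).
Shortfall ratios: (1800−500)/1800 = 0.7222; (1800−600)/1800 = 0.6667; (1800−650)/1800 = 0.6389; (1800−850)/1800 = 0.5278; (1800−900)/1800 = 0.5000; (1800−1050)/1800 = 0.4167; (1800−1150)/1800 = 0.3611.
Raised to α = 3.0: 0.37671; 0.29630; 0.26078; 0.14701; 0.12500; 0.07234; 0.04709.
Sum = 1.325231; FGT(3.0) = 1.325231 / 10 = 0.133.

0.133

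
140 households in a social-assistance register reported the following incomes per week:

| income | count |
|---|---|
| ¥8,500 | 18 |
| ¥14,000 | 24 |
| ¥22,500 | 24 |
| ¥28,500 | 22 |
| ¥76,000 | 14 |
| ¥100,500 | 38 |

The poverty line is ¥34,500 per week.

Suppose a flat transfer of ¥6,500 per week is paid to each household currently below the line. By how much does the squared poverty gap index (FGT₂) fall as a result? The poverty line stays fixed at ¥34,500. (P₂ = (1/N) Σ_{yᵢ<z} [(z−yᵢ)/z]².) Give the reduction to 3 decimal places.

0.085

Before: below the line — 18×¥8,500, 24×¥14,000, 24×¥22,500, 22×¥28,500; squared poverty gap index (FGT₂) = 0.15904.
After the ¥6,500 transfer: below the line — 18×¥15,000, 24×¥20,500, 24×¥29,000; squared poverty gap index (FGT₂) = 0.07366.
Reduction = 0.15904 − 0.07366 = 0.085.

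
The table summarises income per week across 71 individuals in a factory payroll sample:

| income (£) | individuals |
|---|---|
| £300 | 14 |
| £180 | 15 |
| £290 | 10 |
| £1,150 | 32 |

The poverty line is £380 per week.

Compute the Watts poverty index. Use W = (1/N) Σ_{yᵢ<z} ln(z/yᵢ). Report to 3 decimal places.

0.243

Below the line: 15×£180, 10×£290, 14×£300 (q = 39 of N = 71).
Log shortfalls: ln(380/180) = 0.7472 (×15); ln(380/290) = 0.2703 (×10); ln(380/300) = 0.2364 (×14).
W = 17.220562 / 71 = 0.243.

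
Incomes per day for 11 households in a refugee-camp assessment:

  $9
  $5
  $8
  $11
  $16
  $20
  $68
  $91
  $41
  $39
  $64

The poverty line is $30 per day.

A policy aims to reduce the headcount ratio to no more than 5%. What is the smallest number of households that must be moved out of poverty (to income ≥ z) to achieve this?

6

6 of the 11 households are poor, so H = 6/11 = 0.545.
A headcount ratio of at most 5% allows at most ⌊0.05 × 11⌋ = 0 poor households.
So at least 6 − 0 = 6 must be lifted.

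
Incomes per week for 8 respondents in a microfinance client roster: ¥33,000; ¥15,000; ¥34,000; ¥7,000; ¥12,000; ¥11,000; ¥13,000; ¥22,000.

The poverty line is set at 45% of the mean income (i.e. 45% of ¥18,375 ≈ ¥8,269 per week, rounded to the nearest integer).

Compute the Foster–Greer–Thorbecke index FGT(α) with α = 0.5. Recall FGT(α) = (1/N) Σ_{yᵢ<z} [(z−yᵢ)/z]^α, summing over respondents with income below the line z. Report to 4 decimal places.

0.0490

Below the line: ¥7,000 (q = 1 of N = 8).
Shortfall ratios: (8269−7000)/8269 = 0.1535.
Raised to α = 0.5: 0.39175.
Sum = 0.391746; FGT(0.5) = 0.391746 / 8 = 0.0490.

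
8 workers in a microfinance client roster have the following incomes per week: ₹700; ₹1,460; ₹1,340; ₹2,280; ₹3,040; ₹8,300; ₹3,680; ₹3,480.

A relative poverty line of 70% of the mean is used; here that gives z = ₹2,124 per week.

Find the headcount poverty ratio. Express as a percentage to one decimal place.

3 of the 8 workers have income below ₹2,124.
H = 3/8 = 37.5%.

37.5%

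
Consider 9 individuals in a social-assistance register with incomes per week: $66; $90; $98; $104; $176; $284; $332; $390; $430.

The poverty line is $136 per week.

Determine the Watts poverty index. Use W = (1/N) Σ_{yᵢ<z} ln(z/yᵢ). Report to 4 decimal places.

Below the line: $66, $90, $98, $104 (q = 4 of N = 9).
Log shortfalls: ln(136/66) = 0.7230; ln(136/90) = 0.4128; ln(136/98) = 0.3277; ln(136/104) = 0.2683.
W = 1.731797 / 9 = 0.1924.

0.1924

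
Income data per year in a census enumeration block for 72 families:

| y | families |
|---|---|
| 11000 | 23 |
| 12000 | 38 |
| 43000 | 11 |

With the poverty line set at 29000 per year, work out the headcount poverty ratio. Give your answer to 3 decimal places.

0.847

61 of the 72 families have income below 29000.
H = 61/72 = 0.847.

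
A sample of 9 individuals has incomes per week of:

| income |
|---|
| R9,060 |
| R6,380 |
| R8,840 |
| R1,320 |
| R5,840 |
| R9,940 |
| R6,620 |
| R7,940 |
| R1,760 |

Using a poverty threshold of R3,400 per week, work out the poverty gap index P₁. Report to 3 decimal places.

0.122

Below z: R1,320, R1,760 (q = 2 of N = 9).
Gap ratios (z−y)/z: (3400−1320)/3400 = 0.6118; (3400−1760)/3400 = 0.4824.
Sum of shortfalls = 1.094118; P₁ averages over all N: 1.094118 / 9 = 0.122.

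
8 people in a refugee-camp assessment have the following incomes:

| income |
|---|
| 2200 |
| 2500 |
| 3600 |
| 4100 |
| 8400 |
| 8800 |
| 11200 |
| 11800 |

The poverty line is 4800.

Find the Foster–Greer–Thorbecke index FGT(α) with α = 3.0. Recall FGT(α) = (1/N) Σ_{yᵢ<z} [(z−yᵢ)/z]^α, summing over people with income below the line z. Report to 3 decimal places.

Below z: 2200, 2500, 3600, 4100 (q = 4 of N = 8).
Shortfall ratios: (4800−2200)/4800 = 0.5417; (4800−2500)/4800 = 0.4792; (4800−3600)/4800 = 0.2500; (4800−4100)/4800 = 0.1458.
Raised to α = 3.0: 0.15893; 0.11002; 0.01562; 0.00310.
Sum = 0.287670; FGT(3.0) = 0.287670 / 8 = 0.036.

0.036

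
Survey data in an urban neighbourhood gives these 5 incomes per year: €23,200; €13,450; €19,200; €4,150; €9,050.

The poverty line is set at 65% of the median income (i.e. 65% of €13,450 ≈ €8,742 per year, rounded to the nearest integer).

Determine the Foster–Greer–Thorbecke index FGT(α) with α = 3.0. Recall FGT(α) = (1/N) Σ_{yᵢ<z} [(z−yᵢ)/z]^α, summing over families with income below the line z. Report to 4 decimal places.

0.0290

Poor units: €4,150 (q = 1 of N = 5).
Normalized shortfalls: (8742−4150)/8742 = 0.5253.
Raised to α = 3.0: 0.14493.
Sum = 0.144935; FGT(3.0) = 0.144935 / 5 = 0.0290.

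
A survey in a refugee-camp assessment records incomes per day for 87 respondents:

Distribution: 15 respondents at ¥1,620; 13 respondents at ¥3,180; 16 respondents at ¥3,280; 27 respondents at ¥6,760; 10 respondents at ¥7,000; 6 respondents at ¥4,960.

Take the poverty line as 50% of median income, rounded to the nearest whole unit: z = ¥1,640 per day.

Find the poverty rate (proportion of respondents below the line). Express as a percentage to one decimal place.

17.2%

15 of the 87 respondents have income below ¥1,640.
H = 15/87 = 17.2%.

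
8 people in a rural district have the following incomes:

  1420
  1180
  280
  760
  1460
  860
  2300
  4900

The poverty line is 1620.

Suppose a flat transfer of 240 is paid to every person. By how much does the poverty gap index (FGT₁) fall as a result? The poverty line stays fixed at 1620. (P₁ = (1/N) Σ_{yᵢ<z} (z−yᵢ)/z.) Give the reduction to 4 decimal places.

0.1019

Before: below the line — 280, 760, 860, 1180, 1420, 1460; poverty gap index (FGT₁) = 0.290123.
After the 240 transfer: below the line — 520, 1000, 1100, 1420; poverty gap index (FGT₁) = 0.188272.
Reduction = 0.290123 − 0.188272 = 0.1019.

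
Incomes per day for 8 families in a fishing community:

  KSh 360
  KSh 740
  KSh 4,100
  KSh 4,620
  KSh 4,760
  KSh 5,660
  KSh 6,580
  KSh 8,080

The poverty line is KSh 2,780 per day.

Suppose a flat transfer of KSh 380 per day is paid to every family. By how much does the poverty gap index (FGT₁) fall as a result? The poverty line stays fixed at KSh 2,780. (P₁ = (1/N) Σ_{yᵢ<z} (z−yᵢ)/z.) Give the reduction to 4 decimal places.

0.0342

Before: below the line — KSh 360, KSh 740; poverty gap index (FGT₁) = 0.200540.
After the KSh 380 transfer: below the line — KSh 740, KSh 1,120; poverty gap index (FGT₁) = 0.166367.
Reduction = 0.200540 − 0.166367 = 0.0342.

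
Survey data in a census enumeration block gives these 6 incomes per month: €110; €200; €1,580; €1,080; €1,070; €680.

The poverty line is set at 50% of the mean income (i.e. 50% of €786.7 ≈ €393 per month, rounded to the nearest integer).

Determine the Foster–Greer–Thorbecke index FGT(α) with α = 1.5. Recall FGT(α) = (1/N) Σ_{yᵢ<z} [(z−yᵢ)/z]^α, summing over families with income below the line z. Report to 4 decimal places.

Below the line: €110, €200 (q = 2 of N = 6).
Relative gaps: (393−110)/393 = 0.7201; (393−200)/393 = 0.4911.
Raised to α = 1.5: 0.61107; 0.34415.
Sum = 0.955219; FGT(1.5) = 0.955219 / 6 = 0.1592.

0.1592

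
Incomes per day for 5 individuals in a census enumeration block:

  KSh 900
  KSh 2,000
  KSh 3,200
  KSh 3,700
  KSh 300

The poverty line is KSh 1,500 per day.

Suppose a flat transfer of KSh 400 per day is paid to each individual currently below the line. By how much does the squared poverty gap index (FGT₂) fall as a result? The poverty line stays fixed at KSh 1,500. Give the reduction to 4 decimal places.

0.0996

Before: below the line — KSh 300, KSh 900; squared poverty gap index (FGT₂) = 0.160000.
After the KSh 400 transfer: below the line — KSh 700, KSh 1,300; squared poverty gap index (FGT₂) = 0.060444.
Reduction = 0.160000 − 0.060444 = 0.0996.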